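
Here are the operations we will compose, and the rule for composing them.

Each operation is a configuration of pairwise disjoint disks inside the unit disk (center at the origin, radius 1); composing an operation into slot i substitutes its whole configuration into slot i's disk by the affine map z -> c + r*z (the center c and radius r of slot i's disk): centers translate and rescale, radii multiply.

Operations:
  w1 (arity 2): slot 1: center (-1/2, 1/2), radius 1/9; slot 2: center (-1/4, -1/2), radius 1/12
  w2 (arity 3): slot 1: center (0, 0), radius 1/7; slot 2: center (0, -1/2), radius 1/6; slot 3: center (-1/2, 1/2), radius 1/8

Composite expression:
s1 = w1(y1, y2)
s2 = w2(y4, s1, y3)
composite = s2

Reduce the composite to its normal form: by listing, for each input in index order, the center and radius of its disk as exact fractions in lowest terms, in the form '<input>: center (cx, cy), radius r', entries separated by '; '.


Each y-disk chains the slot maps above it in w2; radii multiply.
input y4: applying the 1 nested substitution gives center (0, 0), radius 1/7
input y1: applying the 2 nested substitutions gives center (-1/12, -5/12), radius 1/54
input y2: applying the 2 nested substitutions gives center (-1/24, -7/12), radius 1/72
input y3: applying the 1 nested substitution gives center (-1/2, 1/2), radius 1/8

y1: center (-1/12, -5/12), radius 1/54; y2: center (-1/24, -7/12), radius 1/72; y3: center (-1/2, 1/2), radius 1/8; y4: center (0, 0), radius 1/7


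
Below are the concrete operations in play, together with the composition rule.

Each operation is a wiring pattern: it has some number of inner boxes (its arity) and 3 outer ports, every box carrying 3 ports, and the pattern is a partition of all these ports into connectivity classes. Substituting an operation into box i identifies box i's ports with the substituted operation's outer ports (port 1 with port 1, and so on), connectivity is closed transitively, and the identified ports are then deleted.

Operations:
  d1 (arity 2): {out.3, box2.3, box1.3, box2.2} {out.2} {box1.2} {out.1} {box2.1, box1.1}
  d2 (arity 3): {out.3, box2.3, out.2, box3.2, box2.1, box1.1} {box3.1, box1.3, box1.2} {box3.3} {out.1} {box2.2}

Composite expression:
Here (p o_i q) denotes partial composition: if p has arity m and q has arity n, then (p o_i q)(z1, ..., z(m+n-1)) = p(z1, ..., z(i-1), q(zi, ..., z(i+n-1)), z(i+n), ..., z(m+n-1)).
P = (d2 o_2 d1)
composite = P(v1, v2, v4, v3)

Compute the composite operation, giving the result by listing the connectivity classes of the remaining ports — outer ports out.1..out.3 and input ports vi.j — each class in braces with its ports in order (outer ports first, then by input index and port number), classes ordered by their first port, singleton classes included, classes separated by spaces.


{out.1} {out.2, out.3, v1.1, v2.3, v3.2, v4.2, v4.3} {v1.2, v1.3, v3.1} {v2.1, v4.1} {v2.2} {v3.3}

Reachability decides: close wires over d2-identified ports.
stage d1: inputs (v2, v4), connectivity {out.1} {out.2} {out.3, v2.3, v4.2, v4.3} {v2.1, v4.1} {v2.2}, out.j its boundary
stage d2: inputs (v1, v2, v4, v3), connectivity {out.1} {out.2, out.3, v1.1, v2.3, v3.2, v4.2, v4.3} {v1.2, v1.3, v3.1} {v2.1, v4.1} {v2.2} {v3.3}, out.j its boundary


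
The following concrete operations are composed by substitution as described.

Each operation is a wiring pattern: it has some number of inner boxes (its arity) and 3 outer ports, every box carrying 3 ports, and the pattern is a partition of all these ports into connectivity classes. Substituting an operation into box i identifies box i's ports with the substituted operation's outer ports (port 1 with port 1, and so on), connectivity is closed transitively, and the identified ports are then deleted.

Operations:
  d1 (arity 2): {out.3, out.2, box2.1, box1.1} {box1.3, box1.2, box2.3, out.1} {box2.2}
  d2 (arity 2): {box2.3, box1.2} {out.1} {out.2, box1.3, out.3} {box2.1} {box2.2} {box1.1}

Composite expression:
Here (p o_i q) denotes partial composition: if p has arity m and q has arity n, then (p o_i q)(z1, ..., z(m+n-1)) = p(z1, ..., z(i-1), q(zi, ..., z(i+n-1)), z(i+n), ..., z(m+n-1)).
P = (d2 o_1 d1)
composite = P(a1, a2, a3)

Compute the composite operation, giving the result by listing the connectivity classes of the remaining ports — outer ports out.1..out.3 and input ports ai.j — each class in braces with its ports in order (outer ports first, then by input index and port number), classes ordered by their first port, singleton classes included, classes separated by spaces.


{out.1} {out.2, out.3, a1.1, a2.1, a3.3} {a1.2, a1.3, a2.3} {a2.2} {a3.1} {a3.2}

Substituting into d2 glues patterns; closure does the rest.
through d1, on inputs (a1, a2): {out.1, a1.2, a1.3, a2.3} {out.2, out.3, a1.1, a2.1} {a2.2} (out.j = stage outer ports)
through d2, on inputs (a1, a2, a3): {out.1} {out.2, out.3, a1.1, a2.1, a3.3} {a1.2, a1.3, a2.3} {a2.2} {a3.1} {a3.2} (out.j = stage outer ports)


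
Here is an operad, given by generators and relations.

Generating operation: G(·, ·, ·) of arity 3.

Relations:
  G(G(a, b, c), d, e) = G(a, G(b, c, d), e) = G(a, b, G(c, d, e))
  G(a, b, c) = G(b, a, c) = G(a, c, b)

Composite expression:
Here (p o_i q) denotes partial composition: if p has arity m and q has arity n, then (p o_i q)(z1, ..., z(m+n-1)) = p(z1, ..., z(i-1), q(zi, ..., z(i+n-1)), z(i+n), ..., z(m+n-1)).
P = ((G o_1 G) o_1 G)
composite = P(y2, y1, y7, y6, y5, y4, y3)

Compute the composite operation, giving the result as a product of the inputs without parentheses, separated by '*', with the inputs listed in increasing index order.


Key point: G commutes, so take the y-inputs in any fixed order.
G(y2, y1, y7) linearizes to y2 * y1 * y7
G(G(y2, y1, y7), y6, y5) linearizes to y2 * y1 * y7 * y6 * y5
G(G(G(y2, y1, y7), y6, y5), y4, y3) linearizes to y2 * y1 * y7 * y6 * y5 * y4 * y3
the factors in increasing index order: y1 * y2 * y3 * y4 * y5 * y6 * y7

y1 * y2 * y3 * y4 * y5 * y6 * y7


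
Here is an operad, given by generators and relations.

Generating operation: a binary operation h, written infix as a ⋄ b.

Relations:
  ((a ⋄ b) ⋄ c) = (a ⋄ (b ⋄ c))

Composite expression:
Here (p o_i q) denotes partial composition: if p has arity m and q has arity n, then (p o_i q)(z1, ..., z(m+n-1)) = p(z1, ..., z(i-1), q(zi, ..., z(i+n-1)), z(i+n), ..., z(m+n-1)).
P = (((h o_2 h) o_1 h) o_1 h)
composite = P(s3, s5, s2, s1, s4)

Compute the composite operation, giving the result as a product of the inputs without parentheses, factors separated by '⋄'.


s3 ⋄ s5 ⋄ s2 ⋄ s1 ⋄ s4

Associativity of h dissolves the nesting; only the s-input order survives.
(s3 ⋄ s5) collapses to s3 ⋄ s5
((s3 ⋄ s5) ⋄ s2) collapses to s3 ⋄ s5 ⋄ s2
(s1 ⋄ s4) collapses to s1 ⋄ s4
(((s3 ⋄ s5) ⋄ s2) ⋄ (s1 ⋄ s4)) collapses to s3 ⋄ s5 ⋄ s2 ⋄ s1 ⋄ s4


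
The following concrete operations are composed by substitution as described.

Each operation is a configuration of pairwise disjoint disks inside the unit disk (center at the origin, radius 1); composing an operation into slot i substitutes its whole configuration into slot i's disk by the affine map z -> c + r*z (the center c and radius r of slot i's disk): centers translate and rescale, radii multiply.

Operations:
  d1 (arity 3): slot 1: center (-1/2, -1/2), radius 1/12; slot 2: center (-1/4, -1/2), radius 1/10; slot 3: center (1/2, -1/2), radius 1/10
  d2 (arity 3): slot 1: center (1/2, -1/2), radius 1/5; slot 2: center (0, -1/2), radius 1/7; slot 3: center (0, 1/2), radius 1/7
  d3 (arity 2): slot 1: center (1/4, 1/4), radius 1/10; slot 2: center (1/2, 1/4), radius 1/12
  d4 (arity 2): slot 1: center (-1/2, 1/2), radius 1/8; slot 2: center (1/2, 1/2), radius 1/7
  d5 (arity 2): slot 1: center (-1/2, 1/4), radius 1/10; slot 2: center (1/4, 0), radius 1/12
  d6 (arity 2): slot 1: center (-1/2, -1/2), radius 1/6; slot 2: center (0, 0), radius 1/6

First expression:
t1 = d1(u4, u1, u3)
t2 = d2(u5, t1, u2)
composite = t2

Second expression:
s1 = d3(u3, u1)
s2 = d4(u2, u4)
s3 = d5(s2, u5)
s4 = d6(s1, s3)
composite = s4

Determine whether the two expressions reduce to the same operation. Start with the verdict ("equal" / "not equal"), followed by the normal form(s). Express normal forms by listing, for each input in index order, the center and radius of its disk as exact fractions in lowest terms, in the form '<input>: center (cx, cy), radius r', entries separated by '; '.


not equal: they reduce to u1: center (-1/28, -4/7), radius 1/70; u2: center (0, 1/2), radius 1/7; u3: center (1/14, -4/7), radius 1/70; u4: center (-1/14, -4/7), radius 1/84; u5: center (1/2, -1/2), radius 1/5 and u1: center (-5/12, -11/24), radius 1/72; u2: center (-11/120, 1/20), radius 1/480; u3: center (-11/24, -11/24), radius 1/60; u4: center (-3/40, 1/20), radius 1/420; u5: center (1/24, 0), radius 1/72


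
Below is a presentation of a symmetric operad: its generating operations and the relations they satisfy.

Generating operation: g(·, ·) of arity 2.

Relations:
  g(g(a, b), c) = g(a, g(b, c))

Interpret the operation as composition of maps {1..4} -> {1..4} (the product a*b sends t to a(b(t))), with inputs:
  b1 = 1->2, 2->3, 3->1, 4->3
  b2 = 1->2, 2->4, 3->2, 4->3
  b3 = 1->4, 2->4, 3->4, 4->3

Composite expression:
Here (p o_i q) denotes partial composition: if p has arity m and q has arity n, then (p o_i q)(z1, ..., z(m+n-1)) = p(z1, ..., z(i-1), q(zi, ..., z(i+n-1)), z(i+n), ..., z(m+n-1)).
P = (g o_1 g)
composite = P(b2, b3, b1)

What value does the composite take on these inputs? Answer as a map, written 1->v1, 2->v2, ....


1->3, 2->3, 3->3, 4->3

g(b2, b3) = 1->3, 2->3, 3->3, 4->2
g(g(b2, b3), b1) = 1->3, 2->3, 3->3, 4->3


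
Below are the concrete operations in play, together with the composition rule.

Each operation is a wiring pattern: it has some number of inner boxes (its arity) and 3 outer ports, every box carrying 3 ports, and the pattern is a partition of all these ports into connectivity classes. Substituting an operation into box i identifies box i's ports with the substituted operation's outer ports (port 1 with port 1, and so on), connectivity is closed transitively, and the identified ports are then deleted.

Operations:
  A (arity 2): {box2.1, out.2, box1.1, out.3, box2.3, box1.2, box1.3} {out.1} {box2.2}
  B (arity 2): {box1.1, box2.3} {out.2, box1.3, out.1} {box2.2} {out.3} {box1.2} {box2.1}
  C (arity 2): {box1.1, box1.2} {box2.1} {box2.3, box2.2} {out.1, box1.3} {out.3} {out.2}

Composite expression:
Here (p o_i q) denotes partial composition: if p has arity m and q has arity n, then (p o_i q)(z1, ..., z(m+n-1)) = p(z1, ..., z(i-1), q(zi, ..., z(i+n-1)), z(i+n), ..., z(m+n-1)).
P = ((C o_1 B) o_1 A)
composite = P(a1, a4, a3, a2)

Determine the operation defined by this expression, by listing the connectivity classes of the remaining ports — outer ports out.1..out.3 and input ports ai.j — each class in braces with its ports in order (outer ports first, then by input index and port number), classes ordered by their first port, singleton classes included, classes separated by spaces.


{out.1} {out.2} {out.3} {a1.1, a1.2, a1.3, a4.1, a4.3} {a2.1} {a2.2, a2.3} {a3.1} {a3.2} {a3.3} {a4.2}

After gluing at C, chains via deleted ports link the a-ports.
the subtree at A composes to {out.1} {out.2, out.3, a1.1, a1.2, a1.3, a4.1, a4.3} {a4.2} on (a1, a4); out.j = own outer ports
the subtree at B composes to {out.1, out.2, a1.1, a1.2, a1.3, a4.1, a4.3} {out.3} {a3.1} {a3.2} {a3.3} {a4.2} on (a1, a4, a3); out.j = own outer ports
the subtree at C composes to {out.1} {out.2} {out.3} {a1.1, a1.2, a1.3, a4.1, a4.3} {a2.1} {a2.2, a2.3} {a3.1} {a3.2} {a3.3} {a4.2} on (a1, a4, a3, a2); out.j = own outer ports


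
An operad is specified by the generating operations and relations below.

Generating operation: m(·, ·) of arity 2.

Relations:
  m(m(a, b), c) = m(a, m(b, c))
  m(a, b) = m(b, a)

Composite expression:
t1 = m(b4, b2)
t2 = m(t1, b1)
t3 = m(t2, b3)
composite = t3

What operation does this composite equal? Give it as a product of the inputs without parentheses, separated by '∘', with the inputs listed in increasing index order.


b1 ∘ b2 ∘ b3 ∘ b4

With m associative and commutative, the b-input set is all that matters.
m(b4, b2) spells out as b4 ∘ b2
m(m(b4, b2), b1) spells out as b4 ∘ b2 ∘ b1
m(m(m(b4, b2), b1), b3) spells out as b4 ∘ b2 ∘ b1 ∘ b3
sorting the factors by input index: b1 ∘ b2 ∘ b3 ∘ b4


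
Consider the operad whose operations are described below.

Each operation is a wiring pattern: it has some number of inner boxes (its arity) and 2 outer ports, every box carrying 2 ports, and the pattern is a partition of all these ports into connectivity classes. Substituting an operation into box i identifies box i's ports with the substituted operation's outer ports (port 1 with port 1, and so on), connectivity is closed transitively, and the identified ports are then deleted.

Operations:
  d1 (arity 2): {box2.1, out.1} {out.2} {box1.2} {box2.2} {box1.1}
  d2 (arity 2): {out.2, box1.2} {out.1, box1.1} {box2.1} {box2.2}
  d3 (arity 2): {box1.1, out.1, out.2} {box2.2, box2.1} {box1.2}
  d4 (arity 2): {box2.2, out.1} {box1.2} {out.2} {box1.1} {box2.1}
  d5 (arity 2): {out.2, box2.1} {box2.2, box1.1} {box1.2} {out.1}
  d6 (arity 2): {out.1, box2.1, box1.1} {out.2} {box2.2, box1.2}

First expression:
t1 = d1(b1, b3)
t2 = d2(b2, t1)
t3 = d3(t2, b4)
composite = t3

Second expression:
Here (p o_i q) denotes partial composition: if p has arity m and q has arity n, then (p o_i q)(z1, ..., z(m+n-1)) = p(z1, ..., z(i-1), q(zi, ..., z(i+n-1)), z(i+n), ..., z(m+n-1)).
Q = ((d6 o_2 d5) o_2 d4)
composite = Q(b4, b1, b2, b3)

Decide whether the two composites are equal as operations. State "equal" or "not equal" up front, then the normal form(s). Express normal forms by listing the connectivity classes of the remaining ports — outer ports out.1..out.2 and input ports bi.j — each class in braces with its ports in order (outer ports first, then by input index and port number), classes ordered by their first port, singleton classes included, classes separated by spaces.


not equal: they reduce to {out.1, out.2, b2.1} {b1.1} {b1.2} {b2.2} {b3.1} {b3.2} {b4.1, b4.2} and {out.1, b4.1} {out.2} {b1.1} {b1.2} {b2.1} {b2.2, b3.2} {b3.1, b4.2}

The first composite normalizes to {out.1, out.2, b2.1} {b1.1} {b1.2} {b2.2} {b3.1} {b3.2} {b4.1, b4.2}
The second composite normalizes to {out.1, b4.1} {out.2} {b1.1} {b1.2} {b2.1} {b2.2, b3.2} {b3.1, b4.2}
Different reductions; not equal.


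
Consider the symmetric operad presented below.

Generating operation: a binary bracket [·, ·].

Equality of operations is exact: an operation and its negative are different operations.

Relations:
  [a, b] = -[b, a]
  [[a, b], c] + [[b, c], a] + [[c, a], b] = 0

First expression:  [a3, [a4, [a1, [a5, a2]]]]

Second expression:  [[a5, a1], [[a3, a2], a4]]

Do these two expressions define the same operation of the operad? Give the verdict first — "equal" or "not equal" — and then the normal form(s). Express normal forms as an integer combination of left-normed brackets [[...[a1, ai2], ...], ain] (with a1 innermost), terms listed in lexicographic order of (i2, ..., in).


not equal — first -[[[[a1, a2], a5], a4], a3] + [[[[a1, a5], a2], a4], a3], second [[[[a1, a5], a2], a3], a4] - [[[[a1, a5], a3], a2], a4] - [[[[a1, a5], a4], a2], a3] + [[[[a1, a5], a4], a3], a2]


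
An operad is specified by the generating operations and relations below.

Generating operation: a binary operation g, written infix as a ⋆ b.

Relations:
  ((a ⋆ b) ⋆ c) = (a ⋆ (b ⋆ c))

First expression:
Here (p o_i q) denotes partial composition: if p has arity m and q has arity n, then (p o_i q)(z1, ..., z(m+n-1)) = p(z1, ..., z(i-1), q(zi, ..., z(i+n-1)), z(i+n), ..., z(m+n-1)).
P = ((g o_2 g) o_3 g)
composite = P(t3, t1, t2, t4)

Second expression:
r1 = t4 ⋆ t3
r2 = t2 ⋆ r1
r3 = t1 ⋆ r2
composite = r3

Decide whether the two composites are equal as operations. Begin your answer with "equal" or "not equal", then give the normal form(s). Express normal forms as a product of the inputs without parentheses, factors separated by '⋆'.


not equal — first t3 ⋆ t1 ⋆ t2 ⋆ t4, second t1 ⋆ t2 ⋆ t4 ⋆ t3


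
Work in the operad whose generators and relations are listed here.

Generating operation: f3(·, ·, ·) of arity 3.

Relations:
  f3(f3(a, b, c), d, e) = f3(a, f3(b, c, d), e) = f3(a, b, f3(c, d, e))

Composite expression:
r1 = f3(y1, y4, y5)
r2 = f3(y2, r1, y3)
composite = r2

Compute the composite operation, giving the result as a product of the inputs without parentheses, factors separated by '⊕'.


y2 ⊕ y1 ⊕ y4 ⊕ y5 ⊕ y3

Key point: f3 is associative — brackets drop, the y-order remains.
f3(y1, y4, y5) unparenthesizes to y1 ⊕ y4 ⊕ y5
f3(y2, f3(y1, y4, y5), y3) unparenthesizes to y2 ⊕ y1 ⊕ y4 ⊕ y5 ⊕ y3


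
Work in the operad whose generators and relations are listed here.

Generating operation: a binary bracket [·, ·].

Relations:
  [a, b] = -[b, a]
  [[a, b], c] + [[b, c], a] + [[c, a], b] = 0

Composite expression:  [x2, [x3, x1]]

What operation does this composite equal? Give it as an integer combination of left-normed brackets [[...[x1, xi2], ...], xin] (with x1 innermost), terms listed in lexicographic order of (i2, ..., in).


[[x1, x3], x2]

Left-normed coefficients sit on the x1-initial expansion words.
Composite bracket: [x2, [x3, x1]]
Under [a, b] = ab - ba we get 4 signed associative words (2^2 = 4).
Coefficients come from the x1-initial words:
  the word x1x3x2 carries sign +1 and contributes +[[x1, x3], x2]


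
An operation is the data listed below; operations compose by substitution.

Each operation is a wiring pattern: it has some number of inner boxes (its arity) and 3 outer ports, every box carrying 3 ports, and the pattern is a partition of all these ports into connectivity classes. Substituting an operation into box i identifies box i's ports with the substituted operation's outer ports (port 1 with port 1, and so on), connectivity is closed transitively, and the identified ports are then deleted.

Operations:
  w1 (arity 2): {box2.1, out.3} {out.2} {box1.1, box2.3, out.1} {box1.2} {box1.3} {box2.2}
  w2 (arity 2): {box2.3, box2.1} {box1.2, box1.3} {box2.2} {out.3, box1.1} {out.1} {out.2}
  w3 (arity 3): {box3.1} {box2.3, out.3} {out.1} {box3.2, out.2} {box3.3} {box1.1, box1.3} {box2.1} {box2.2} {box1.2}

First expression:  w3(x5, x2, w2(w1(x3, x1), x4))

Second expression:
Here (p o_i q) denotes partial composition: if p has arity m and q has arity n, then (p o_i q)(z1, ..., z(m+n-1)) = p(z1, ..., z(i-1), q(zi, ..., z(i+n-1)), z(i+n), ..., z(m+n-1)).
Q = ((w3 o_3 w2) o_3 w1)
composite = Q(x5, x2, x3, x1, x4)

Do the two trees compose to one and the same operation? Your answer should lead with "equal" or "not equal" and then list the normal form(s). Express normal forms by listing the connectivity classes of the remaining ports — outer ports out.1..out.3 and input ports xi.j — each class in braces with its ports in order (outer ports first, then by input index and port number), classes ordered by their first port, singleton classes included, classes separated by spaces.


Normal form of the first expression: {out.1} {out.2} {out.3, x2.3} {x1.1} {x1.2} {x1.3, x3.1} {x2.1} {x2.2} {x3.2} {x3.3} {x4.1, x4.3} {x4.2} {x5.1, x5.3} {x5.2}
Normal form of the second expression: {out.1} {out.2} {out.3, x2.3} {x1.1} {x1.2} {x1.3, x3.1} {x2.1} {x2.2} {x3.2} {x3.3} {x4.1, x4.3} {x4.2} {x5.1, x5.3} {x5.2}
Same normal form: equal.

equal: each reduces to {out.1} {out.2} {out.3, x2.3} {x1.1} {x1.2} {x1.3, x3.1} {x2.1} {x2.2} {x3.2} {x3.3} {x4.1, x4.3} {x4.2} {x5.1, x5.3} {x5.2}


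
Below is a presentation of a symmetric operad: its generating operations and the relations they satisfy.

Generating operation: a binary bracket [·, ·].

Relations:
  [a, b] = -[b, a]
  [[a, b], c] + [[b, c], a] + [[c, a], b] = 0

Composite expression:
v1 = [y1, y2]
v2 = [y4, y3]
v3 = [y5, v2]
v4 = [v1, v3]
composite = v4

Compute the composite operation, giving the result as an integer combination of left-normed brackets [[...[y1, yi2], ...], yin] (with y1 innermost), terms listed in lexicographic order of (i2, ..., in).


Antisymmetry and Jacobi reduce to y1-anchored left-normed brackets.
Composite bracket: [[y1, y2], [y5, [y4, y3]]]
Each bracket splits as ab - ba, giving 16 signed words (2^4 = 16).
Collect the words opening with y1:
  y1y2y3y4y5 (sign +1) contributes +[[[[y1, y2], y3], y4], y5]
  y1y2y4y3y5 (sign -1) contributes -[[[[y1, y2], y4], y3], y5]
  y1y2y5y3y4 (sign -1) contributes -[[[[y1, y2], y5], y3], y4]
  y1y2y5y4y3 (sign +1) contributes +[[[[y1, y2], y5], y4], y3]

[[[[y1, y2], y3], y4], y5] - [[[[y1, y2], y4], y3], y5] - [[[[y1, y2], y5], y3], y4] + [[[[y1, y2], y5], y4], y3]


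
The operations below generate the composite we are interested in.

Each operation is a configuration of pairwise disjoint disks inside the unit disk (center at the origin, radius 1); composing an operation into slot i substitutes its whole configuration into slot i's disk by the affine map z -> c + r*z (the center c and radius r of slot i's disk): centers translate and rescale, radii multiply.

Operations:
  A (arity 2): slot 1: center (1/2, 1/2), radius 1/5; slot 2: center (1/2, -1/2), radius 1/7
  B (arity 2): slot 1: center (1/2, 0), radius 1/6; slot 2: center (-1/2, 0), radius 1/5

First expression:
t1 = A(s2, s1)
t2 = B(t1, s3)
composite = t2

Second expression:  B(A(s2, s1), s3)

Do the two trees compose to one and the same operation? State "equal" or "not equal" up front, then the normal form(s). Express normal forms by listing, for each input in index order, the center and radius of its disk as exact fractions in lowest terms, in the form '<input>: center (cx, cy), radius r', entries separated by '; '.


equal: each reduces to s1: center (7/12, -1/12), radius 1/42; s2: center (7/12, 1/12), radius 1/30; s3: center (-1/2, 0), radius 1/5

Reducing the first expression gives s1: center (7/12, -1/12), radius 1/42; s2: center (7/12, 1/12), radius 1/30; s3: center (-1/2, 0), radius 1/5
Reducing the second expression gives s1: center (7/12, -1/12), radius 1/42; s2: center (7/12, 1/12), radius 1/30; s3: center (-1/2, 0), radius 1/5
Same normal form: equal.


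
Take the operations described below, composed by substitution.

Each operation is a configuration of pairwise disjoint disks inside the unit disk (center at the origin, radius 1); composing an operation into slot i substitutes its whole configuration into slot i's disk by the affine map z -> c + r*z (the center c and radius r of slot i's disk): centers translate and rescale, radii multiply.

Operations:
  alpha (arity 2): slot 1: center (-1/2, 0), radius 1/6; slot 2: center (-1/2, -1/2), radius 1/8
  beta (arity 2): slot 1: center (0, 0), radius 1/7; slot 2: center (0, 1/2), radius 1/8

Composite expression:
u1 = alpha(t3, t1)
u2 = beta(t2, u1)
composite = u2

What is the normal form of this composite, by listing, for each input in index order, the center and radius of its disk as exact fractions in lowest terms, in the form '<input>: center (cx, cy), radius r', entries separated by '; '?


t1: center (-1/16, 7/16), radius 1/64; t2: center (0, 0), radius 1/7; t3: center (-1/16, 1/2), radius 1/48

Only the slot chain above each t matters under beta; compose those maps.
t2: after 1 affine step, its disk has center (0, 0), radius 1/7
t3: after 2 affine steps, its disk has center (-1/16, 1/2), radius 1/48
t1: after 2 affine steps, its disk has center (-1/16, 7/16), radius 1/64


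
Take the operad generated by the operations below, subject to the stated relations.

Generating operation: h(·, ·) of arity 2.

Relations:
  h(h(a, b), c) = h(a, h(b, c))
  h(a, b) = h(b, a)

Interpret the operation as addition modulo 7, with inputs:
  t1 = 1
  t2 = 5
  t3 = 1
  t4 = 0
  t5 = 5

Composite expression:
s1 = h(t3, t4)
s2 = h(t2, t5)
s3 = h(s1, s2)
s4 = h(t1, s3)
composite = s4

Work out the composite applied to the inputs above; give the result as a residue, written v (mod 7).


h(t3, t4) = 1
h(t2, t5) = 3
h(h(t3, t4), h(t2, t5)) = 4
h(t1, h(h(t3, t4), h(t2, t5))) = 5

5 (mod 7)


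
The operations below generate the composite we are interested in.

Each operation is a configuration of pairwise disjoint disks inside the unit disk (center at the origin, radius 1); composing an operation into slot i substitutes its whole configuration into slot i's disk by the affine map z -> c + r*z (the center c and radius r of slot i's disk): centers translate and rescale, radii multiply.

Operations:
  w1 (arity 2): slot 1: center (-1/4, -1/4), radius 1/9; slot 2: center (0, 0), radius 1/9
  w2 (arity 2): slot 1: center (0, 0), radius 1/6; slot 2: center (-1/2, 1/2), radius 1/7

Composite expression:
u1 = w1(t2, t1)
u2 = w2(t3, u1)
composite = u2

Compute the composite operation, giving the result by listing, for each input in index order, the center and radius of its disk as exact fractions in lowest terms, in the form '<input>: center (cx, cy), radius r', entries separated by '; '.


t1: center (-1/2, 1/2), radius 1/63; t2: center (-15/28, 13/28), radius 1/63; t3: center (0, 0), radius 1/6


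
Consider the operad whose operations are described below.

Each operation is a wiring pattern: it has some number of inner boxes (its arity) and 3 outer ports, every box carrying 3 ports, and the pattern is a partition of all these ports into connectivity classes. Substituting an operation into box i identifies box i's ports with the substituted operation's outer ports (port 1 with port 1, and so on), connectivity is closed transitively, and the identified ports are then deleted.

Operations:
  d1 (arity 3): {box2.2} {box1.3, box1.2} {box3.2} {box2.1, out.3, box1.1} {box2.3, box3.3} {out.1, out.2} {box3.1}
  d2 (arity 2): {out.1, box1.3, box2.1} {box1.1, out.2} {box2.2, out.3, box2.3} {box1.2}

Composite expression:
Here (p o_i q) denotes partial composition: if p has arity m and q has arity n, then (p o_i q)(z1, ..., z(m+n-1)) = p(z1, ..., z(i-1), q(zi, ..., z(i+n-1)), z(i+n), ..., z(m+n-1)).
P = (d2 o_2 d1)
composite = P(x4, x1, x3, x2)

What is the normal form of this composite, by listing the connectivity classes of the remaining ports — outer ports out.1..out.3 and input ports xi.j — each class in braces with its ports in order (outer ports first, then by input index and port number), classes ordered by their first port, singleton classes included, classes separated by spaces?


{out.1, out.3, x1.1, x3.1, x4.3} {out.2, x4.1} {x1.2, x1.3} {x2.1} {x2.2} {x2.3, x3.3} {x3.2} {x4.2}

Reachability decides: close wires over d2-identified ports.
stage d1: inputs (x1, x3, x2), connectivity {out.1, out.2} {out.3, x1.1, x3.1} {x1.2, x1.3} {x2.1} {x2.2} {x2.3, x3.3} {x3.2}, out.j its boundary
stage d2: inputs (x4, x1, x3, x2), connectivity {out.1, out.3, x1.1, x3.1, x4.3} {out.2, x4.1} {x1.2, x1.3} {x2.1} {x2.2} {x2.3, x3.3} {x3.2} {x4.2}, out.j its boundary


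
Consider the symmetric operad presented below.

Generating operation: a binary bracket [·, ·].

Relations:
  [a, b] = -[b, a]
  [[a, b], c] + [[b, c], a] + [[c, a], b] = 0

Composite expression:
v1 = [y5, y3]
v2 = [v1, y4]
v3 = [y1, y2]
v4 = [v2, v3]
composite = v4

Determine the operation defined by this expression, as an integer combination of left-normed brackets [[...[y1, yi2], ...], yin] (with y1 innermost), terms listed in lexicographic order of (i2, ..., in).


[[[[y1, y2], y3], y5], y4] - [[[[y1, y2], y4], y3], y5] + [[[[y1, y2], y4], y5], y3] - [[[[y1, y2], y5], y3], y4]

Skip Jacobi rewriting: expand, keep y1-initial words, read off terms.
Composite bracket: [[[y5, y3], y4], [y1, y2]]
Applying ab - ba throughout gives 16 signed words (2^4 = 16).
The y1-initial words carry the normal form:
  sign of y1y2y3y5y4 is +1, so it contributes +[[[[y1, y2], y3], y5], y4]
  sign of y1y2y4y3y5 is -1, so it contributes -[[[[y1, y2], y4], y3], y5]
  sign of y1y2y4y5y3 is +1, so it contributes +[[[[y1, y2], y4], y5], y3]
  sign of y1y2y5y3y4 is -1, so it contributes -[[[[y1, y2], y5], y3], y4]


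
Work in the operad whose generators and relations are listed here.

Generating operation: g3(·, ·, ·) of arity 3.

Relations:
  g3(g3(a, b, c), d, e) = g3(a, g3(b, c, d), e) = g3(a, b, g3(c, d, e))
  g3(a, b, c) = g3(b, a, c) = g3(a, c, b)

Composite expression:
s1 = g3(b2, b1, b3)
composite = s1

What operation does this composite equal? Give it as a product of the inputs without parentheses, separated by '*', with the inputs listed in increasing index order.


b1 * b2 * b3

Shape and order are irrelevant to g3; the b-input set decides.
g3(b2, b1, b3) unparenthesizes to b2 * b1 * b3
sorting the factors by input index: b1 * b2 * b3


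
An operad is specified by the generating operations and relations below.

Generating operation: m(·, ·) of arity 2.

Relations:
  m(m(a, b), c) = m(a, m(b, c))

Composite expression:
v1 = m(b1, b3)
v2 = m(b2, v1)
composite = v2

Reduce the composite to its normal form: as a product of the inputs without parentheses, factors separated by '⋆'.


b2 ⋆ b1 ⋆ b3


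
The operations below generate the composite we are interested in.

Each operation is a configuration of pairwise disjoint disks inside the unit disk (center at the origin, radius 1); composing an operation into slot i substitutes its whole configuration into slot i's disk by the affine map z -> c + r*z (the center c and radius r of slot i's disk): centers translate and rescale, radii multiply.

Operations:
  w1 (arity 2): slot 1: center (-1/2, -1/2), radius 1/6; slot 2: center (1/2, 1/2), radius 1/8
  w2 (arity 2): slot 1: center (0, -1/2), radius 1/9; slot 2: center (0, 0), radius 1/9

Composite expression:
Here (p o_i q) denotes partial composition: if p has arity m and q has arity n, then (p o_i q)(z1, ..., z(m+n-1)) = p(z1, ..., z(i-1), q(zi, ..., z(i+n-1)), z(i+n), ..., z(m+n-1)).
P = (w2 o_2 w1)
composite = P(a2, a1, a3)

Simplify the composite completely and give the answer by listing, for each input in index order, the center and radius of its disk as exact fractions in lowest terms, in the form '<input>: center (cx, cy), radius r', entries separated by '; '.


a1: center (-1/18, -1/18), radius 1/54; a2: center (0, -1/2), radius 1/9; a3: center (1/18, 1/18), radius 1/72

Affine substitution under w2: radii multiply and a-centers shift.
input a2: applying the 1 nested substitution gives center (0, -1/2), radius 1/9
input a1: applying the 2 nested substitutions gives center (-1/18, -1/18), radius 1/54
input a3: applying the 2 nested substitutions gives center (1/18, 1/18), radius 1/72


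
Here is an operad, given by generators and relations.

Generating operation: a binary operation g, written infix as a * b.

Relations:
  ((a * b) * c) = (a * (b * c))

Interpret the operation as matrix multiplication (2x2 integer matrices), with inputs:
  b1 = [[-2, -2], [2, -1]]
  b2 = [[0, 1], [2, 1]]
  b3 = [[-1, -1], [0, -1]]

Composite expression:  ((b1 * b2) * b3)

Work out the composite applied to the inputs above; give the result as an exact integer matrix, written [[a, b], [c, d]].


[[4, 8], [2, 1]]

(b1 * b2) = [[-4, -4], [-2, 1]]
((b1 * b2) * b3) = [[4, 8], [2, 1]]


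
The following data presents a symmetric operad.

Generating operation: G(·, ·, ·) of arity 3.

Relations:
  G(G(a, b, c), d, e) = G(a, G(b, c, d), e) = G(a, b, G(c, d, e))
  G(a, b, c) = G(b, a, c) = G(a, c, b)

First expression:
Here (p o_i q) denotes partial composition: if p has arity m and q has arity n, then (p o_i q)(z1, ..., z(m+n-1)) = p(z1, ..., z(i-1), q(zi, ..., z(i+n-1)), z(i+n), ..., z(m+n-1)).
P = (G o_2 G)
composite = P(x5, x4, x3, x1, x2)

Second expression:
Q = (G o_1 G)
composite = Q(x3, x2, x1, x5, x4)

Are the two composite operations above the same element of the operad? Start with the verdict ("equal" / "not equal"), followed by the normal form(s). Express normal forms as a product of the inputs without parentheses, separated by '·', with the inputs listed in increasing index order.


equal; the common form is x1 · x2 · x3 · x4 · x5

The first expression reduces to x1 · x2 · x3 · x4 · x5
The second expression reduces to x1 · x2 · x3 · x4 · x5
Same normal form: equal.


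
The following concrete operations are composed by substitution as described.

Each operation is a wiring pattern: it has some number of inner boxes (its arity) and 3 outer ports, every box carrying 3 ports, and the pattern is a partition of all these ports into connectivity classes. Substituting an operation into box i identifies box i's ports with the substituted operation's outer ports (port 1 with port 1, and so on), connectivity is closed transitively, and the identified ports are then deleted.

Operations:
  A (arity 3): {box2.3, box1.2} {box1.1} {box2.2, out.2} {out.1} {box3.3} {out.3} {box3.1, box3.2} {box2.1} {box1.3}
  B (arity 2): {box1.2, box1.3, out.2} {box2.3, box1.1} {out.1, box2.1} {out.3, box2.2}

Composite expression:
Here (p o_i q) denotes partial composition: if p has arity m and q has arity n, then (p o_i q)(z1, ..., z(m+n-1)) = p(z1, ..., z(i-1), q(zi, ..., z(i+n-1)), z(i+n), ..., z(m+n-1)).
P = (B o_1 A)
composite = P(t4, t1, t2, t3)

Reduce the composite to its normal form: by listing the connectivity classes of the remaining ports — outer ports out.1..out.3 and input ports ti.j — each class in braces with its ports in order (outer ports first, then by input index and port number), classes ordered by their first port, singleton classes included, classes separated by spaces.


{out.1, t3.1} {out.2, t1.2} {out.3, t3.2} {t1.1} {t1.3, t4.2} {t2.1, t2.2} {t2.3} {t3.3} {t4.1} {t4.3}

Reachability decides: close wires over B-identified ports.
the subtree at A composes to {out.1} {out.2, t1.2} {out.3} {t1.1} {t1.3, t4.2} {t2.1, t2.2} {t2.3} {t4.1} {t4.3} on (t4, t1, t2); out.j = own outer ports
the subtree at B composes to {out.1, t3.1} {out.2, t1.2} {out.3, t3.2} {t1.1} {t1.3, t4.2} {t2.1, t2.2} {t2.3} {t3.3} {t4.1} {t4.3} on (t4, t1, t2, t3); out.j = own outer ports


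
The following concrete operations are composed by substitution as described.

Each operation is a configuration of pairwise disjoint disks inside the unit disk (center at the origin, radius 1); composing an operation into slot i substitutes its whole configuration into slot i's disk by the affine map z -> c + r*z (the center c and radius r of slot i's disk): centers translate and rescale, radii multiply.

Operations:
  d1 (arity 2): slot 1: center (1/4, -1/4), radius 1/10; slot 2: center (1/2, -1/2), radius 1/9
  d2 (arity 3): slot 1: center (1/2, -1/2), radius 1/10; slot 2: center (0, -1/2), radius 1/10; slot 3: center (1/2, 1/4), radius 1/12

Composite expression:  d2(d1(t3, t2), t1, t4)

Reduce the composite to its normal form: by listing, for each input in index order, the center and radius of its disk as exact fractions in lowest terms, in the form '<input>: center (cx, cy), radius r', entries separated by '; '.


t1: center (0, -1/2), radius 1/10; t2: center (11/20, -11/20), radius 1/90; t3: center (21/40, -21/40), radius 1/100; t4: center (1/2, 1/4), radius 1/12

Only the slot chain above each t matters under d2; compose those maps.
input t3: applying the 2 nested substitutions gives center (21/40, -21/40), radius 1/100
input t2: applying the 2 nested substitutions gives center (11/20, -11/20), radius 1/90
input t1: applying the 1 nested substitution gives center (0, -1/2), radius 1/10
input t4: applying the 1 nested substitution gives center (1/2, 1/4), radius 1/12


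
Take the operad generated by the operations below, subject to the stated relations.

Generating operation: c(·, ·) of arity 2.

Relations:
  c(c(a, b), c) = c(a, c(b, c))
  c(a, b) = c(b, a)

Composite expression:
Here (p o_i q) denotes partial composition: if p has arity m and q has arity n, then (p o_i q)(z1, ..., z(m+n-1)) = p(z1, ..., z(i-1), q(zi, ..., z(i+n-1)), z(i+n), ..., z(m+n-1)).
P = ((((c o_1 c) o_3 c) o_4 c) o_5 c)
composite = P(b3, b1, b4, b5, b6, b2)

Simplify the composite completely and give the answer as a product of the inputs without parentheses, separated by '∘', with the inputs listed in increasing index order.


b1 ∘ b2 ∘ b3 ∘ b4 ∘ b5 ∘ b6

Any arrangement under c is one operation, so sort the b-inputs.
c(b3, b1) unparenthesizes to b3 ∘ b1
c(b6, b2) unparenthesizes to b6 ∘ b2
c(b5, c(b6, b2)) unparenthesizes to b5 ∘ b6 ∘ b2
c(b4, c(b5, c(b6, b2))) unparenthesizes to b4 ∘ b5 ∘ b6 ∘ b2
c(c(b3, b1), c(b4, c(b5, c(b6, b2)))) unparenthesizes to b3 ∘ b1 ∘ b4 ∘ b5 ∘ b6 ∘ b2
sorting the factors by input index: b1 ∘ b2 ∘ b3 ∘ b4 ∘ b5 ∘ b6


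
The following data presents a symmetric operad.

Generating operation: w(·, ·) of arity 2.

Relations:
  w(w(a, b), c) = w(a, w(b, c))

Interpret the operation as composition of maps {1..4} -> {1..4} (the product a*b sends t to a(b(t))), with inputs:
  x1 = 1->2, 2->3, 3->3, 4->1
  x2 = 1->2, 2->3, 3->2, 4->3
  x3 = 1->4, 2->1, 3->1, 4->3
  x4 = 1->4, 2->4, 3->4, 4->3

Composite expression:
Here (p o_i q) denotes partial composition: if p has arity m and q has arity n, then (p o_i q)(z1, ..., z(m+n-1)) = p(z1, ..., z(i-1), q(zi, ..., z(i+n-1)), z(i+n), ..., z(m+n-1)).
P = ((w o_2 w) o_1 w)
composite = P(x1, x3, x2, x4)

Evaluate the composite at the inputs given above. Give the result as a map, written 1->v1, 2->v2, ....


w(x1, x3) = 1->1, 2->2, 3->2, 4->3
w(x2, x4) = 1->3, 2->3, 3->3, 4->2
w(w(x1, x3), w(x2, x4)) = 1->2, 2->2, 3->2, 4->2

1->2, 2->2, 3->2, 4->2


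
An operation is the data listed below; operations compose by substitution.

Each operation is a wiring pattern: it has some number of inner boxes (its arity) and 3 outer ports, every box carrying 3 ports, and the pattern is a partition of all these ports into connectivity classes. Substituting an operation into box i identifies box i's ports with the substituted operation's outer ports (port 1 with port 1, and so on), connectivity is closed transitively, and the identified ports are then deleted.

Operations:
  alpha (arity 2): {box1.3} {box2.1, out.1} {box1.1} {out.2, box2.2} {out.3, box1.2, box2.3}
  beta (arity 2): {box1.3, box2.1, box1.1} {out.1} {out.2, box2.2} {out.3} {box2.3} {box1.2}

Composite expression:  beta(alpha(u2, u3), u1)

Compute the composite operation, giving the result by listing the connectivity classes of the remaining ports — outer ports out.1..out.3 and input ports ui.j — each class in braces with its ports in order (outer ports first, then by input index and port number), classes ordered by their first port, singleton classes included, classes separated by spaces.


After gluing at beta, chains via deleted ports link the u-ports.
through alpha, on inputs (u2, u3): {out.1, u3.1} {out.2, u3.2} {out.3, u2.2, u3.3} {u2.1} {u2.3} (out.j = stage outer ports)
through beta, on inputs (u2, u3, u1): {out.1} {out.2, u1.2} {out.3} {u1.1, u2.2, u3.1, u3.3} {u1.3} {u2.1} {u2.3} {u3.2} (out.j = stage outer ports)

{out.1} {out.2, u1.2} {out.3} {u1.1, u2.2, u3.1, u3.3} {u1.3} {u2.1} {u2.3} {u3.2}


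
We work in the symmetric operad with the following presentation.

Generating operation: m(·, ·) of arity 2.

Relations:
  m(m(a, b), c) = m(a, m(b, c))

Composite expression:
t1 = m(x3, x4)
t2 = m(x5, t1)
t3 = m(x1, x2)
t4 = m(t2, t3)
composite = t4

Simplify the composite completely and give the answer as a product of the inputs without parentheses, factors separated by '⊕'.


x5 ⊕ x3 ⊕ x4 ⊕ x1 ⊕ x2


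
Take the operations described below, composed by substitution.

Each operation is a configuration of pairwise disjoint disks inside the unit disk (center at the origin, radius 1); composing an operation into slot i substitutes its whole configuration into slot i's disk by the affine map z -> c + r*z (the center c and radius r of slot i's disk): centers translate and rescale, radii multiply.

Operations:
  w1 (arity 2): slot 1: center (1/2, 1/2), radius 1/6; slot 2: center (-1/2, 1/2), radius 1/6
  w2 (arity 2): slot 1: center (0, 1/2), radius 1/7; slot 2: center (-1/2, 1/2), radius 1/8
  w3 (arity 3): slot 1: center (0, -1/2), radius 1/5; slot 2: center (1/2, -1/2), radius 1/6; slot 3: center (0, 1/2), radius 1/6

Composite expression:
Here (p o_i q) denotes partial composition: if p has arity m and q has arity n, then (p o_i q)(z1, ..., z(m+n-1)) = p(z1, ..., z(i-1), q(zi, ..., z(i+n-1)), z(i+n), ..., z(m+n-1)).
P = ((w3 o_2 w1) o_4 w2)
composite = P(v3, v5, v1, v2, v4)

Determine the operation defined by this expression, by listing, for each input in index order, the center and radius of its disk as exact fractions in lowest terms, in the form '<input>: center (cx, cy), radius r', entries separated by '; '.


v1: center (5/12, -5/12), radius 1/36; v2: center (0, 7/12), radius 1/42; v3: center (0, -1/2), radius 1/5; v4: center (-1/12, 7/12), radius 1/48; v5: center (7/12, -5/12), radius 1/36

Each v-disk chains the slot maps above it in w3; radii multiply.
v3 passes through 1 substitution, ending at center (0, -1/2), radius 1/5
v5 passes through 2 substitutions, ending at center (7/12, -5/12), radius 1/36
v1 passes through 2 substitutions, ending at center (5/12, -5/12), radius 1/36
v2 passes through 2 substitutions, ending at center (0, 7/12), radius 1/42
v4 passes through 2 substitutions, ending at center (-1/12, 7/12), radius 1/48
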